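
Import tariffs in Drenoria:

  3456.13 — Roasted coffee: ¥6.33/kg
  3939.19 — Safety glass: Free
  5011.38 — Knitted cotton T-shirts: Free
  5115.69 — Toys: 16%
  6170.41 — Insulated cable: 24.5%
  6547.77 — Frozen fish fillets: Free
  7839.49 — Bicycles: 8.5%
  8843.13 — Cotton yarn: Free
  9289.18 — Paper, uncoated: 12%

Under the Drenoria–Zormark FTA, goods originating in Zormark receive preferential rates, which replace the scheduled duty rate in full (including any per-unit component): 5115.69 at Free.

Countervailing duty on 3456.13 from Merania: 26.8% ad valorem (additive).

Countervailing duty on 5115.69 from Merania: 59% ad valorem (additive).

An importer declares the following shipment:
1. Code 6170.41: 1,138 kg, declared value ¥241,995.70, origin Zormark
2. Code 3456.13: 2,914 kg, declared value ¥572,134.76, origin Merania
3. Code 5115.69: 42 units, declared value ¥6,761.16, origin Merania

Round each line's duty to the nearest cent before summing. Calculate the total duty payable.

¥236,137.56

Line 1 (6170.41, Zormark, 1,138 kg, ¥241,995.70):
Base rate for 6170.41 is 24.5%.
Origin Zormark is the FTA partner but 6170.41 is not on the preference list; base rate stands.
Duty = ¥241,995.70 × 24.5% = ¥59,288.95.
Line 2 (3456.13, Merania, 2,914 kg, ¥572,134.76):
Base rate for 3456.13 is ¥6.33/kg.
Additional duty on 3456.13 from Merania: +26.8% ad valorem. Applied ad valorem rate = 26.8%.
Duty = ¥572,134.76 × 26.8% + 2,914 × ¥6.33 = ¥171,777.74.
Line 3 (5115.69, Merania, 42 units, ¥6,761.16):
Base rate for 5115.69 is 16%.
5115.69 has an FTA preferential rate, but origin Merania is not Zormark; base rate stands.
Additional duty on 5115.69 from Merania: +59%. Applied ad valorem rate: 16% + 59% = 75%.
Duty = ¥6,761.16 × 75% = ¥5,070.87.
Total = ¥59,288.95 + ¥171,777.74 + ¥5,070.87 = ¥236,137.56.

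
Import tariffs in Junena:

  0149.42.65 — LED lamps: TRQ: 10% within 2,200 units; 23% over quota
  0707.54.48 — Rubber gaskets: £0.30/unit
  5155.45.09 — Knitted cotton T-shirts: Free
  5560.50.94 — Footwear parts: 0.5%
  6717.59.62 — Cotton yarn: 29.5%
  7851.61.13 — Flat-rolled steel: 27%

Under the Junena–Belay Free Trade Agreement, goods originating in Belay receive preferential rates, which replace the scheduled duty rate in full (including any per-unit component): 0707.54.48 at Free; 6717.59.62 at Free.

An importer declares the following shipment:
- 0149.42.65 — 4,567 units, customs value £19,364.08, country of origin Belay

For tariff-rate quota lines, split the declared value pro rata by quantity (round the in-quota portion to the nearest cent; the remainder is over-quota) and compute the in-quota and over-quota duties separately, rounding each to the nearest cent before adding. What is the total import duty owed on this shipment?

£3,241.10

Line 1 (0149.42.65, Belay, 4,567 units, £19,364.08):
Code 0149.42.65 is under a tariff-rate quota (threshold 2,200 units). In-quota: 2,200 units at 10%; over-quota: 2,367 units at 23%.
Pro-rata value split: in-quota = £19,364.08 × 2,200/4,567 = £9,328.00; over-quota = £19,364.08 − £9,328.00 = £10,036.08.
In-quota duty = £9,328.00 × 10% = £932.80. Over-quota duty = £10,036.08 × 23% = £2,308.30.
Line duty = £932.80 + £2,308.30 = £3,241.10.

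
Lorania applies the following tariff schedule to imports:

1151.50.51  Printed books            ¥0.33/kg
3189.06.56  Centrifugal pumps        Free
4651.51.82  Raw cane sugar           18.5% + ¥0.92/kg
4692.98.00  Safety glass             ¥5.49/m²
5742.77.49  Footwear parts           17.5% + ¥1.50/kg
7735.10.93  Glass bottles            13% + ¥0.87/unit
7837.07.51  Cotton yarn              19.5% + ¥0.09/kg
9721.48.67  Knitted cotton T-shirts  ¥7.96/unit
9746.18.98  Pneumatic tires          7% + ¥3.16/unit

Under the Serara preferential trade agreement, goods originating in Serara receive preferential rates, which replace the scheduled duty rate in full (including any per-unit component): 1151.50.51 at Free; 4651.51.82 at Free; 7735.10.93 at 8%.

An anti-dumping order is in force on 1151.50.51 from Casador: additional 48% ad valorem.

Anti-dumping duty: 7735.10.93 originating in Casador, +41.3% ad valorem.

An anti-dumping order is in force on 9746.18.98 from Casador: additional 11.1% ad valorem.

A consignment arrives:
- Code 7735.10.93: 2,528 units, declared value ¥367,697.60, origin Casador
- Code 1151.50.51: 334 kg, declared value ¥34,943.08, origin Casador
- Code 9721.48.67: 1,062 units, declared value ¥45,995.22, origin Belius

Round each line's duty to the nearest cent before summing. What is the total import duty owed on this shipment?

¥227,195.58

Line 1 (7735.10.93, Casador, 2,528 units, ¥367,697.60):
Base rate for 7735.10.93 is 13% + ¥0.87/unit.
7735.10.93 has an FTA preferential rate, but origin Casador is not Serara; base rate stands.
Additional duty on 7735.10.93 from Casador: +41.3%. Applied ad valorem rate: 13% + 41.3% = 54.3%.
Duty = ¥367,697.60 × 54.3% + 2,528 × ¥0.87 = ¥201,859.16.
Line 2 (1151.50.51, Casador, 334 kg, ¥34,943.08):
Base rate for 1151.50.51 is ¥0.33/kg.
1151.50.51 has an FTA preferential rate, but origin Casador is not Serara; base rate stands.
Additional duty on 1151.50.51 from Casador: +48% ad valorem. Applied ad valorem rate = 48%.
Duty = ¥34,943.08 × 48% + 334 × ¥0.33 = ¥16,882.90.
Line 3 (9721.48.67, Belius, 1,062 units, ¥45,995.22):
Base rate for 9721.48.67 is ¥7.96/unit.
Duty = 1,062 × ¥7.96 = ¥8,453.52.
Total = ¥201,859.16 + ¥16,882.90 + ¥8,453.52 = ¥227,195.58.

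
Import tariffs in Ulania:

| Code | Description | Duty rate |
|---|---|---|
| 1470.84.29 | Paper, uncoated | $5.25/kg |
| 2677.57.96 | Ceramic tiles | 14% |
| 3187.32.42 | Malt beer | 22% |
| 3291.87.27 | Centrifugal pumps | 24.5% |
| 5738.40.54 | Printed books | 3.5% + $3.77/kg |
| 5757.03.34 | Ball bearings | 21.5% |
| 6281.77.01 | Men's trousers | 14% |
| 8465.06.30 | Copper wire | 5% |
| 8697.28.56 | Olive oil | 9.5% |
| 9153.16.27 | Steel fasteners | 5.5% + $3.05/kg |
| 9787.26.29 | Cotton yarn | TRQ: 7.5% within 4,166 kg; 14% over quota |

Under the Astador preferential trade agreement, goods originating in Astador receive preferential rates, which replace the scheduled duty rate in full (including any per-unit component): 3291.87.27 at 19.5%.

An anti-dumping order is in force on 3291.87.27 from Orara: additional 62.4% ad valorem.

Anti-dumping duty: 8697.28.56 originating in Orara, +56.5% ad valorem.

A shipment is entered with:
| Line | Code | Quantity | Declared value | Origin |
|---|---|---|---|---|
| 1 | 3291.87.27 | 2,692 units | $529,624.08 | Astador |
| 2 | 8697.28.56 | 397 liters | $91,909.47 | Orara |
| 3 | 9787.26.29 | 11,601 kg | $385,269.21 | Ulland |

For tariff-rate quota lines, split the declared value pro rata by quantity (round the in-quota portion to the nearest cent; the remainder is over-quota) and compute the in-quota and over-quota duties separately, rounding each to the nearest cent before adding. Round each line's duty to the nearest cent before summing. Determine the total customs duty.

$208,881.70

Line 1 (3291.87.27, Astador, 2,692 units, $529,624.08):
Base rate for 3291.87.27 is 24.5%.
Origin Astador qualifies under the Ulania–Astador agreement and 3291.87.27 is covered: preferential rate 19.5% applies instead.
The additional-duty order on 3291.87.27 targets Orara, not Astador; it does not apply.
Duty = $529,624.08 × 19.5% = $103,276.70.
Line 2 (8697.28.56, Orara, 397 liters, $91,909.47):
Base rate for 8697.28.56 is 9.5%.
Additional duty on 8697.28.56 from Orara: +56.5%. Applied ad valorem rate: 9.5% + 56.5% = 66%.
Duty = $91,909.47 × 66% = $60,660.25.
Line 3 (9787.26.29, Ulland, 11,601 kg, $385,269.21):
Code 9787.26.29 is under a tariff-rate quota (threshold 4,166 kg). In-quota: 4,166 kg at 7.5%; over-quota: 7,435 kg at 14%.
Pro-rata value split: in-quota = $385,269.21 × 4,166/11,601 = $138,352.86; over-quota = $385,269.21 − $138,352.86 = $246,916.35.
In-quota duty = $138,352.86 × 7.5% = $10,376.46. Over-quota duty = $246,916.35 × 14% = $34,568.29.
Line duty = $10,376.46 + $34,568.29 = $44,944.75.
Total = $103,276.70 + $60,660.25 + $44,944.75 = $208,881.70.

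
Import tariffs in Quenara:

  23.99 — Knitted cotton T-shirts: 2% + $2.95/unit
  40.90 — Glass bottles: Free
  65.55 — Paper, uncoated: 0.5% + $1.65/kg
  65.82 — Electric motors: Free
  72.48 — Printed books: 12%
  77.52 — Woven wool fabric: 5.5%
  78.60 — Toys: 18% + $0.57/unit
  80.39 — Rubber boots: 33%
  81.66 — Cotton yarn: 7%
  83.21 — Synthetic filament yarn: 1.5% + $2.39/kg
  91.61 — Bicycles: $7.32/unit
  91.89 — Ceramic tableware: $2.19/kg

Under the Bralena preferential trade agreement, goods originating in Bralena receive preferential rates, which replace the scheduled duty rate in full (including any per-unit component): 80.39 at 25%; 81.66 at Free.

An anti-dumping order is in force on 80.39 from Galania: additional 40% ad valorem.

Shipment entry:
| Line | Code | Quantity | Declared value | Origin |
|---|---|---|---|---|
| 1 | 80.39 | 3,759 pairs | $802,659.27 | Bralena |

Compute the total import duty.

Line 1 (80.39, Bralena, 3,759 pairs, $802,659.27):
Base rate for 80.39 is 33%.
Origin Bralena qualifies under the Quenara–Bralena agreement and 80.39 is covered: preferential rate 25% applies instead.
The additional-duty order on 80.39 targets Galania, not Bralena; it does not apply.
Duty = $802,659.27 × 25% = $200,664.82.

$200,664.82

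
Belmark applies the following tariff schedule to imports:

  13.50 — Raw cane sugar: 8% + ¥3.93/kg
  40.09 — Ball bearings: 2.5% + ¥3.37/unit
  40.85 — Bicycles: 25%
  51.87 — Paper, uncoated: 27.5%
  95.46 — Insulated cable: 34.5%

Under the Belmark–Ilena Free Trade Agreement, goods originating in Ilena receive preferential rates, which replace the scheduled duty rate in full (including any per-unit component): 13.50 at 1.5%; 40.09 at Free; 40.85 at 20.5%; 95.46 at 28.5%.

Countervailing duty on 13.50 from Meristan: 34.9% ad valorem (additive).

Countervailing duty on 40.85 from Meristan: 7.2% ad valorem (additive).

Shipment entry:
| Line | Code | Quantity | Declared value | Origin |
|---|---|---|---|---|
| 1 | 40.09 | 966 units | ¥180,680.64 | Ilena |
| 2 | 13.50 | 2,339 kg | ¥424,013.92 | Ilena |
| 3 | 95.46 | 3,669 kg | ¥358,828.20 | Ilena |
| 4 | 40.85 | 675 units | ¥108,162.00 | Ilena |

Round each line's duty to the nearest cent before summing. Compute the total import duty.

¥130,799.46

Line 1 (40.09, Ilena, 966 units, ¥180,680.64):
Base rate for 40.09 is 2.5% + ¥3.37/unit.
Origin Ilena qualifies under the Belmark–Ilena agreement and 40.09 is covered: preferential rate Free applies instead.
Duty = ¥180,680.64 × 0% = ¥0.00.
Line 2 (13.50, Ilena, 2,339 kg, ¥424,013.92):
Base rate for 13.50 is 8% + ¥3.93/kg.
Origin Ilena qualifies under the Belmark–Ilena agreement and 13.50 is covered: preferential rate 1.5% applies instead.
The additional-duty order on 13.50 targets Meristan, not Ilena; it does not apply.
Duty = ¥424,013.92 × 1.5% = ¥6,360.21.
Line 3 (95.46, Ilena, 3,669 kg, ¥358,828.20):
Base rate for 95.46 is 34.5%.
Origin Ilena qualifies under the Belmark–Ilena agreement and 95.46 is covered: preferential rate 28.5% applies instead.
Duty = ¥358,828.20 × 28.5% = ¥102,266.04.
Line 4 (40.85, Ilena, 675 units, ¥108,162.00):
Base rate for 40.85 is 25%.
Origin Ilena qualifies under the Belmark–Ilena agreement and 40.85 is covered: preferential rate 20.5% applies instead.
The additional-duty order on 40.85 targets Meristan, not Ilena; it does not apply.
Duty = ¥108,162.00 × 20.5% = ¥22,173.21.
Total = ¥0.00 + ¥6,360.21 + ¥102,266.04 + ¥22,173.21 = ¥130,799.46.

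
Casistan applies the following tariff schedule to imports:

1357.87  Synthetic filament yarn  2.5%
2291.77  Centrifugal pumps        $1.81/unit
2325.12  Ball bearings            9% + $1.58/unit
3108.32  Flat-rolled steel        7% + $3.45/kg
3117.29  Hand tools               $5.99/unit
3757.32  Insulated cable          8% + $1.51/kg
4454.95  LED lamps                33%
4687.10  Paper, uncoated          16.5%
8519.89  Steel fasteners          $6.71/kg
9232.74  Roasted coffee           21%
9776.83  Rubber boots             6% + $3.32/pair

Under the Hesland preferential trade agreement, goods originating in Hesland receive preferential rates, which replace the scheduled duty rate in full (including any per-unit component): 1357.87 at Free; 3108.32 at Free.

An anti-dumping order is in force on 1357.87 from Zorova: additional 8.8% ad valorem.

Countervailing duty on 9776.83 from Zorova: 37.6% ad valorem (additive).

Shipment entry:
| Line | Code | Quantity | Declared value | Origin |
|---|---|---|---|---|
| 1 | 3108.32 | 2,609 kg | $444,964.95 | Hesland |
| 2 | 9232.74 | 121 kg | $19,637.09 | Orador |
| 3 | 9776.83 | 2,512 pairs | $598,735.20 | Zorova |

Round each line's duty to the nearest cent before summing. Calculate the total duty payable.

Line 1 (3108.32, Hesland, 2,609 kg, $444,964.95):
Base rate for 3108.32 is 7% + $3.45/kg.
Origin Hesland qualifies under the Casistan–Hesland agreement and 3108.32 is covered: preferential rate Free applies instead.
Duty = $444,964.95 × 0% = $0.00.
Line 2 (9232.74, Orador, 121 kg, $19,637.09):
Base rate for 9232.74 is 21%.
Duty = $19,637.09 × 21% = $4,123.79.
Line 3 (9776.83, Zorova, 2,512 pairs, $598,735.20):
Base rate for 9776.83 is 6% + $3.32/pair.
Additional duty on 9776.83 from Zorova: +37.6%. Applied ad valorem rate: 6% + 37.6% = 43.6%.
Duty = $598,735.20 × 43.6% + 2,512 × $3.32 = $269,388.39.
Total = $0.00 + $4,123.79 + $269,388.39 = $273,512.18.

$273,512.18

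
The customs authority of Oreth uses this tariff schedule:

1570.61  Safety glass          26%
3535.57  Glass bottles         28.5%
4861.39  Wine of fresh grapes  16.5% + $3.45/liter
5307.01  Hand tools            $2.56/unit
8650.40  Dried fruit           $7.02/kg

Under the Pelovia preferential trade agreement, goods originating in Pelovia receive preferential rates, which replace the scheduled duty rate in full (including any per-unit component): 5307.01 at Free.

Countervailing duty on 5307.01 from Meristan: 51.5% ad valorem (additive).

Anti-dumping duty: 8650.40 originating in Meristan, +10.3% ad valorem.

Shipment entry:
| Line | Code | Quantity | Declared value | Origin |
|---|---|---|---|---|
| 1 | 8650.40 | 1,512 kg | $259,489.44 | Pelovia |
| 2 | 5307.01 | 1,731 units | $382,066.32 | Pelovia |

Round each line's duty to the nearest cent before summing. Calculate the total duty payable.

Line 1 (8650.40, Pelovia, 1,512 kg, $259,489.44):
Base rate for 8650.40 is $7.02/kg.
Origin Pelovia is the FTA partner but 8650.40 is not on the preference list; base rate stands.
The additional-duty order on 8650.40 targets Meristan, not Pelovia; it does not apply.
Duty = 1,512 × $7.02 = $10,614.24.
Line 2 (5307.01, Pelovia, 1,731 units, $382,066.32):
Base rate for 5307.01 is $2.56/unit.
Origin Pelovia qualifies under the Oreth–Pelovia agreement and 5307.01 is covered: preferential rate Free applies instead.
The additional-duty order on 5307.01 targets Meristan, not Pelovia; it does not apply.
Duty = $382,066.32 × 0% = $0.00.
Total = $10,614.24 + $0.00 = $10,614.24.

$10,614.24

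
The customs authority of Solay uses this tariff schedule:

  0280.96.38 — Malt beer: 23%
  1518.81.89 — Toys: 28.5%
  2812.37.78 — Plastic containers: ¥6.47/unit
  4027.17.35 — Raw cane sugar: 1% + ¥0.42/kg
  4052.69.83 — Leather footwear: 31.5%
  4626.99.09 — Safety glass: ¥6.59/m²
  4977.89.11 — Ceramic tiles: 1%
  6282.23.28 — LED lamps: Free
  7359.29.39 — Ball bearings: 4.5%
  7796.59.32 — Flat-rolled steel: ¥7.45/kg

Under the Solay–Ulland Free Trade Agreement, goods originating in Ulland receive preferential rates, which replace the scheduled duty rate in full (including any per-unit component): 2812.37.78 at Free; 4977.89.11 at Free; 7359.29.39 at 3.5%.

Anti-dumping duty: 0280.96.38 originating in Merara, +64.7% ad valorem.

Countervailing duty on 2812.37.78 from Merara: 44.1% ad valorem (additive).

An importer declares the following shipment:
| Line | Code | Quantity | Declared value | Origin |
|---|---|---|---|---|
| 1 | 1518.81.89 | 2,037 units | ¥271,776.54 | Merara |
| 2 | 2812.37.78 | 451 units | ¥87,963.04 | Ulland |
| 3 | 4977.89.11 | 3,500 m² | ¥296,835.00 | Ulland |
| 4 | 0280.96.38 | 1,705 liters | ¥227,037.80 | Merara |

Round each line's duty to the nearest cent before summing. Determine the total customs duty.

¥276,568.46

Line 1 (1518.81.89, Merara, 2,037 units, ¥271,776.54):
Base rate for 1518.81.89 is 28.5%.
Duty = ¥271,776.54 × 28.5% = ¥77,456.31.
Line 2 (2812.37.78, Ulland, 451 units, ¥87,963.04):
Base rate for 2812.37.78 is ¥6.47/unit.
Origin Ulland qualifies under the Solay–Ulland agreement and 2812.37.78 is covered: preferential rate Free applies instead.
The additional-duty order on 2812.37.78 targets Merara, not Ulland; it does not apply.
Duty = ¥87,963.04 × 0% = ¥0.00.
Line 3 (4977.89.11, Ulland, 3,500 m², ¥296,835.00):
Base rate for 4977.89.11 is 1%.
Origin Ulland qualifies under the Solay–Ulland agreement and 4977.89.11 is covered: preferential rate Free applies instead.
Duty = ¥296,835.00 × 0% = ¥0.00.
Line 4 (0280.96.38, Merara, 1,705 liters, ¥227,037.80):
Base rate for 0280.96.38 is 23%.
Additional duty on 0280.96.38 from Merara: +64.7%. Applied ad valorem rate: 23% + 64.7% = 87.7%.
Duty = ¥227,037.80 × 87.7% = ¥199,112.15.
Total = ¥77,456.31 + ¥0.00 + ¥0.00 + ¥199,112.15 = ¥276,568.46.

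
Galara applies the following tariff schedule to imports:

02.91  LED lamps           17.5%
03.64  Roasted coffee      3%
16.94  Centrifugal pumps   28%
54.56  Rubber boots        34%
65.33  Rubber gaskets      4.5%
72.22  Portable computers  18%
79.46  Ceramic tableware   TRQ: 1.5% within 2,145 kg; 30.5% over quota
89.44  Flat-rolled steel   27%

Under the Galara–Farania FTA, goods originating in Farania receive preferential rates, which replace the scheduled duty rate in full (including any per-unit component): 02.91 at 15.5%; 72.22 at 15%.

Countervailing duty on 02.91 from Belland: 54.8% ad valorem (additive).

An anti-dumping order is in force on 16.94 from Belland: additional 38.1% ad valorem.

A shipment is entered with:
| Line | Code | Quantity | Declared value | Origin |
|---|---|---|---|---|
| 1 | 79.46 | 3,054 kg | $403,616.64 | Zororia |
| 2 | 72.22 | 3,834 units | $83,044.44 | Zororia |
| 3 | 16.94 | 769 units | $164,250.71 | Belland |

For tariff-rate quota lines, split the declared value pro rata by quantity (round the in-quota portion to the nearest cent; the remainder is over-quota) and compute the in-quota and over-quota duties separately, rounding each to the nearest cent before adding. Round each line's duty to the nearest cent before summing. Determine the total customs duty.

Line 1 (79.46, Zororia, 3,054 kg, $403,616.64):
Code 79.46 is under a tariff-rate quota (threshold 2,145 kg). In-quota: 2,145 kg at 1.5%; over-quota: 909 kg at 30.5%.
Pro-rata value split: in-quota = $403,616.64 × 2,145/3,054 = $283,483.20; over-quota = $403,616.64 − $283,483.20 = $120,133.44.
In-quota duty = $283,483.20 × 1.5% = $4,252.25. Over-quota duty = $120,133.44 × 30.5% = $36,640.70.
Line duty = $4,252.25 + $36,640.70 = $40,892.95.
Line 2 (72.22, Zororia, 3,834 units, $83,044.44):
Base rate for 72.22 is 18%.
72.22 has an FTA preferential rate, but origin Zororia is not Farania; base rate stands.
Duty = $83,044.44 × 18% = $14,948.00.
Line 3 (16.94, Belland, 769 units, $164,250.71):
Base rate for 16.94 is 28%.
Additional duty on 16.94 from Belland: +38.1%. Applied ad valorem rate: 28% + 38.1% = 66.1%.
Duty = $164,250.71 × 66.1% = $108,569.72.
Total = $40,892.95 + $14,948.00 + $108,569.72 = $164,410.67.

$164,410.67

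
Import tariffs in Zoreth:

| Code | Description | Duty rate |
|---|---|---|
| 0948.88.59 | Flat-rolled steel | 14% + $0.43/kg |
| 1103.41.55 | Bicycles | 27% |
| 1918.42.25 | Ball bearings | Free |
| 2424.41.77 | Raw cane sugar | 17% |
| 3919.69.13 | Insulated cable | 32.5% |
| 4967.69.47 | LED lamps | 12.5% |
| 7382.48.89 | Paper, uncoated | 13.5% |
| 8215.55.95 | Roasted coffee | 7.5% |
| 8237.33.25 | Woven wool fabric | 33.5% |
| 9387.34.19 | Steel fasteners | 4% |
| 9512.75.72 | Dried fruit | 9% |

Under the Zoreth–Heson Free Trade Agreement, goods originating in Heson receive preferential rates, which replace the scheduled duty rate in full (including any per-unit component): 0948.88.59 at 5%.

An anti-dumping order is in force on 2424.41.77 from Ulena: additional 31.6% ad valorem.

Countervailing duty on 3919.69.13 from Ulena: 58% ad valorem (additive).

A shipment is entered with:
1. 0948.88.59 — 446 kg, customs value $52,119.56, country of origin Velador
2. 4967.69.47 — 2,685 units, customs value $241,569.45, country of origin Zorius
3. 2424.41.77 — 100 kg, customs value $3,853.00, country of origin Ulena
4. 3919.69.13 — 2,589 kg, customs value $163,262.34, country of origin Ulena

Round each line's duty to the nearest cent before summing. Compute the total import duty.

Line 1 (0948.88.59, Velador, 446 kg, $52,119.56):
Base rate for 0948.88.59 is 14% + $0.43/kg.
0948.88.59 has an FTA preferential rate, but origin Velador is not Heson; base rate stands.
Duty = $52,119.56 × 14% + 446 × $0.43 = $7,488.52.
Line 2 (4967.69.47, Zorius, 2,685 units, $241,569.45):
Base rate for 4967.69.47 is 12.5%.
Duty = $241,569.45 × 12.5% = $30,196.18.
Line 3 (2424.41.77, Ulena, 100 kg, $3,853.00):
Base rate for 2424.41.77 is 17%.
Additional duty on 2424.41.77 from Ulena: +31.6%. Applied ad valorem rate: 17% + 31.6% = 48.6%.
Duty = $3,853.00 × 48.6% = $1,872.56.
Line 4 (3919.69.13, Ulena, 2,589 kg, $163,262.34):
Base rate for 3919.69.13 is 32.5%.
Additional duty on 3919.69.13 from Ulena: +58%. Applied ad valorem rate: 32.5% + 58% = 90.5%.
Duty = $163,262.34 × 90.5% = $147,752.42.
Total = $7,488.52 + $30,196.18 + $1,872.56 + $147,752.42 = $187,309.68.

$187,309.68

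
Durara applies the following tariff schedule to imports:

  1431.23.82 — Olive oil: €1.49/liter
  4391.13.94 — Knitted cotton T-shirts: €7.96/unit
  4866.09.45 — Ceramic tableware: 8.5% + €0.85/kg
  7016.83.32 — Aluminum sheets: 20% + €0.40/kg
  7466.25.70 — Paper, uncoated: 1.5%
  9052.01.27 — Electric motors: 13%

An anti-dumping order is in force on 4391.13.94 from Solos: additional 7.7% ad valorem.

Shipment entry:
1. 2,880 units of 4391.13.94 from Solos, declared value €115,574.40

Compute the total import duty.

Line 1 (4391.13.94, Solos, 2,880 units, €115,574.40):
Base rate for 4391.13.94 is €7.96/unit.
Additional duty on 4391.13.94 from Solos: +7.7% ad valorem. Applied ad valorem rate = 7.7%.
Duty = €115,574.40 × 7.7% + 2,880 × €7.96 = €31,824.03.

€31,824.03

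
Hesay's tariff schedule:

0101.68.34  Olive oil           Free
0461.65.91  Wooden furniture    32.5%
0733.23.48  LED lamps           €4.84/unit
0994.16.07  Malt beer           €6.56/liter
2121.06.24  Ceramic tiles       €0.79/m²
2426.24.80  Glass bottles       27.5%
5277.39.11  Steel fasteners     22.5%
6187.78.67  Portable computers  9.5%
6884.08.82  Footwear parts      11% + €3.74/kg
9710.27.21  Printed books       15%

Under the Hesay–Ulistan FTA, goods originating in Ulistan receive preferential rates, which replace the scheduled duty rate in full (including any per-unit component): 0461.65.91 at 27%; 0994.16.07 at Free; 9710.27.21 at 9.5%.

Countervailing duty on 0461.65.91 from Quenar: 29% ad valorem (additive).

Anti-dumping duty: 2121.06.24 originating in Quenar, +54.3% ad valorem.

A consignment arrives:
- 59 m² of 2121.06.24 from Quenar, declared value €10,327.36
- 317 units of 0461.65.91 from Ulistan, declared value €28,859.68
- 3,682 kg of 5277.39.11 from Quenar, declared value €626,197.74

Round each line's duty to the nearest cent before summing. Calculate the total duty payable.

Line 1 (2121.06.24, Quenar, 59 m², €10,327.36):
Base rate for 2121.06.24 is €0.79/m².
Additional duty on 2121.06.24 from Quenar: +54.3% ad valorem. Applied ad valorem rate = 54.3%.
Duty = €10,327.36 × 54.3% + 59 × €0.79 = €5,654.37.
Line 2 (0461.65.91, Ulistan, 317 units, €28,859.68):
Base rate for 0461.65.91 is 32.5%.
Origin Ulistan qualifies under the Hesay–Ulistan agreement and 0461.65.91 is covered: preferential rate 27% applies instead.
The additional-duty order on 0461.65.91 targets Quenar, not Ulistan; it does not apply.
Duty = €28,859.68 × 27% = €7,792.11.
Line 3 (5277.39.11, Quenar, 3,682 kg, €626,197.74):
Base rate for 5277.39.11 is 22.5%.
Duty = €626,197.74 × 22.5% = €140,894.49.
Total = €5,654.37 + €7,792.11 + €140,894.49 = €154,340.97.

€154,340.97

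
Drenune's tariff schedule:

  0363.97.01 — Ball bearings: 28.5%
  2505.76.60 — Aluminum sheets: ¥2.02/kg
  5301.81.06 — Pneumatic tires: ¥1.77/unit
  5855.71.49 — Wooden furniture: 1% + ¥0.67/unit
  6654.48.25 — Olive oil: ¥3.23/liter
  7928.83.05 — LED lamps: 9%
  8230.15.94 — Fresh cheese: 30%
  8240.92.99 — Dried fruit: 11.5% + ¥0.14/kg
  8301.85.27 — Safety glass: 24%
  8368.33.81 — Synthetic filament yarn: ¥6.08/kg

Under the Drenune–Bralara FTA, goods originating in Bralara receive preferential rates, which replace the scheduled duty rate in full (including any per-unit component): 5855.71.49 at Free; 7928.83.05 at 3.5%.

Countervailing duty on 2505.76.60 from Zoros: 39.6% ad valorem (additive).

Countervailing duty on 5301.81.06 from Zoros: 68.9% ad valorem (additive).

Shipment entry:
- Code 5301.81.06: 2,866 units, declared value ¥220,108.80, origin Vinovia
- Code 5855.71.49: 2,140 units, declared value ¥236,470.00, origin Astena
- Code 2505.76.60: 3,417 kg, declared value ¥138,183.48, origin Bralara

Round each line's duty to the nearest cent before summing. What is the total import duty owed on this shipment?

Line 1 (5301.81.06, Vinovia, 2,866 units, ¥220,108.80):
Base rate for 5301.81.06 is ¥1.77/unit.
The additional-duty order on 5301.81.06 targets Zoros, not Vinovia; it does not apply.
Duty = 2,866 × ¥1.77 = ¥5,072.82.
Line 2 (5855.71.49, Astena, 2,140 units, ¥236,470.00):
Base rate for 5855.71.49 is 1% + ¥0.67/unit.
5855.71.49 has an FTA preferential rate, but origin Astena is not Bralara; base rate stands.
Duty = ¥236,470.00 × 1% + 2,140 × ¥0.67 = ¥3,798.50.
Line 3 (2505.76.60, Bralara, 3,417 kg, ¥138,183.48):
Base rate for 2505.76.60 is ¥2.02/kg.
Origin Bralara is the FTA partner but 2505.76.60 is not on the preference list; base rate stands.
The additional-duty order on 2505.76.60 targets Zoros, not Bralara; it does not apply.
Duty = 3,417 × ¥2.02 = ¥6,902.34.
Total = ¥5,072.82 + ¥3,798.50 + ¥6,902.34 = ¥15,773.66.

¥15,773.66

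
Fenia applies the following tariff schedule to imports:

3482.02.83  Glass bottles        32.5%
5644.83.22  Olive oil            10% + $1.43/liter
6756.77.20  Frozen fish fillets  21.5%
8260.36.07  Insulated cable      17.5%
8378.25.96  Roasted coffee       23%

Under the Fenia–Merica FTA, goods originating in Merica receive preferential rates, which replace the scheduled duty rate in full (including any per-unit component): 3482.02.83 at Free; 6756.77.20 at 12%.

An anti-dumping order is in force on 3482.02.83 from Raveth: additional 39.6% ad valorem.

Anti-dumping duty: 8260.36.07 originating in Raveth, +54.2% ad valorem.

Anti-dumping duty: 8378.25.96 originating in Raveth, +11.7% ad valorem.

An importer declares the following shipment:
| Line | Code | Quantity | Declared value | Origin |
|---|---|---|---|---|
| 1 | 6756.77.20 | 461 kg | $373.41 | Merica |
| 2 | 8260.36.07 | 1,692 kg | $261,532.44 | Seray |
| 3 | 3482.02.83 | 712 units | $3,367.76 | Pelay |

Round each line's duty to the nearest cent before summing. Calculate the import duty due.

$46,907.51

Line 1 (6756.77.20, Merica, 461 kg, $373.41):
Base rate for 6756.77.20 is 21.5%.
Origin Merica qualifies under the Fenia–Merica agreement and 6756.77.20 is covered: preferential rate 12% applies instead.
Duty = $373.41 × 12% = $44.81.
Line 2 (8260.36.07, Seray, 1,692 kg, $261,532.44):
Base rate for 8260.36.07 is 17.5%.
The additional-duty order on 8260.36.07 targets Raveth, not Seray; it does not apply.
Duty = $261,532.44 × 17.5% = $45,768.18.
Line 3 (3482.02.83, Pelay, 712 units, $3,367.76):
Base rate for 3482.02.83 is 32.5%.
3482.02.83 has an FTA preferential rate, but origin Pelay is not Merica; base rate stands.
The additional-duty order on 3482.02.83 targets Raveth, not Pelay; it does not apply.
Duty = $3,367.76 × 32.5% = $1,094.52.
Total = $44.81 + $45,768.18 + $1,094.52 = $46,907.51.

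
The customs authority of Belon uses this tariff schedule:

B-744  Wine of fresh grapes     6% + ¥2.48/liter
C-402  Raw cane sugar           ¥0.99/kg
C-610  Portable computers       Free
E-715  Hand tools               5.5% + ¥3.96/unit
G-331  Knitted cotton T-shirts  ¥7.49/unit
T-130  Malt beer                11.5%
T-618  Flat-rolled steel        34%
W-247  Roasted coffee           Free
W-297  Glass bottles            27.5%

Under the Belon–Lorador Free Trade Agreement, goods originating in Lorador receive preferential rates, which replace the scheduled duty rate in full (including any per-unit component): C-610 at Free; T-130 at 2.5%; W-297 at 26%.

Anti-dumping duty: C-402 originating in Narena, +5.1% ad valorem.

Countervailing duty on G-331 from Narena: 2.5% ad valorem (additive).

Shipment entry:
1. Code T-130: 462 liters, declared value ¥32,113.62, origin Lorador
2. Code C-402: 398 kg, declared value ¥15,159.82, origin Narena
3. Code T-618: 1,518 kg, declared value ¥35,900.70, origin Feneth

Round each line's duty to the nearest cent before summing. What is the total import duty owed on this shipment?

Line 1 (T-130, Lorador, 462 liters, ¥32,113.62):
Base rate for T-130 is 11.5%.
Origin Lorador qualifies under the Belon–Lorador agreement and T-130 is covered: preferential rate 2.5% applies instead.
Duty = ¥32,113.62 × 2.5% = ¥802.84.
Line 2 (C-402, Narena, 398 kg, ¥15,159.82):
Base rate for C-402 is ¥0.99/kg.
Additional duty on C-402 from Narena: +5.1% ad valorem. Applied ad valorem rate = 5.1%.
Duty = ¥15,159.82 × 5.1% + 398 × ¥0.99 = ¥1,167.17.
Line 3 (T-618, Feneth, 1,518 kg, ¥35,900.70):
Base rate for T-618 is 34%.
Duty = ¥35,900.70 × 34% = ¥12,206.24.
Total = ¥802.84 + ¥1,167.17 + ¥12,206.24 = ¥14,176.25.

¥14,176.25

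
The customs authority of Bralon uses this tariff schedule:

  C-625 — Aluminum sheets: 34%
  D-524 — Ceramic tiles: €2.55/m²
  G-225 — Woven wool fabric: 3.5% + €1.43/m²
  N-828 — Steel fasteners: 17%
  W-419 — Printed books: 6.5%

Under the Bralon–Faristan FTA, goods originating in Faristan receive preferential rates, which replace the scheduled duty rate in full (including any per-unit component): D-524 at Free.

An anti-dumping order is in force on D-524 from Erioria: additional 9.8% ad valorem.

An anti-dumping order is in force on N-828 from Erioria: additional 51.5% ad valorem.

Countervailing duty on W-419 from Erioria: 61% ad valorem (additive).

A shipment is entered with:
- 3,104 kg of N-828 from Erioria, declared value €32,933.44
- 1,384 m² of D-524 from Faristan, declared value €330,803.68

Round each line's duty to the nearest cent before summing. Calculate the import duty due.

€22,559.41

Line 1 (N-828, Erioria, 3,104 kg, €32,933.44):
Base rate for N-828 is 17%.
Additional duty on N-828 from Erioria: +51.5%. Applied ad valorem rate: 17% + 51.5% = 68.5%.
Duty = €32,933.44 × 68.5% = €22,559.41.
Line 2 (D-524, Faristan, 1,384 m², €330,803.68):
Base rate for D-524 is €2.55/m².
Origin Faristan qualifies under the Bralon–Faristan agreement and D-524 is covered: preferential rate Free applies instead.
The additional-duty order on D-524 targets Erioria, not Faristan; it does not apply.
Duty = €330,803.68 × 0% = €0.00.
Total = €22,559.41 + €0.00 = €22,559.41.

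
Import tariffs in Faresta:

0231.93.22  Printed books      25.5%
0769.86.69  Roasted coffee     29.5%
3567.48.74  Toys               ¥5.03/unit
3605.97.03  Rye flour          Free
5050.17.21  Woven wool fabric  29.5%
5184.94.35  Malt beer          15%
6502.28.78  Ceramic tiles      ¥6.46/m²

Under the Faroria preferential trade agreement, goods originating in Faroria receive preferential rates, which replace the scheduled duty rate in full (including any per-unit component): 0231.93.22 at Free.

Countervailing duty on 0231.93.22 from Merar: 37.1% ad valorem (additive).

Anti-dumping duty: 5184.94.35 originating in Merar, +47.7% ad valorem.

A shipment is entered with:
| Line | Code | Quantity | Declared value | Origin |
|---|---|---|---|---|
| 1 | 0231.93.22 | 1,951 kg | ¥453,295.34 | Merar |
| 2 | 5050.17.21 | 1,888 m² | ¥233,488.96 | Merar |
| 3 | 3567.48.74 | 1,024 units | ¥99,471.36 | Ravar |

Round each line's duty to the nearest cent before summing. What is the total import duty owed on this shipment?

¥357,792.84

Line 1 (0231.93.22, Merar, 1,951 kg, ¥453,295.34):
Base rate for 0231.93.22 is 25.5%.
0231.93.22 has an FTA preferential rate, but origin Merar is not Faroria; base rate stands.
Additional duty on 0231.93.22 from Merar: +37.1%. Applied ad valorem rate: 25.5% + 37.1% = 62.6%.
Duty = ¥453,295.34 × 62.6% = ¥283,762.88.
Line 2 (5050.17.21, Merar, 1,888 m², ¥233,488.96):
Base rate for 5050.17.21 is 29.5%.
Duty = ¥233,488.96 × 29.5% = ¥68,879.24.
Line 3 (3567.48.74, Ravar, 1,024 units, ¥99,471.36):
Base rate for 3567.48.74 is ¥5.03/unit.
Duty = 1,024 × ¥5.03 = ¥5,150.72.
Total = ¥283,762.88 + ¥68,879.24 + ¥5,150.72 = ¥357,792.84.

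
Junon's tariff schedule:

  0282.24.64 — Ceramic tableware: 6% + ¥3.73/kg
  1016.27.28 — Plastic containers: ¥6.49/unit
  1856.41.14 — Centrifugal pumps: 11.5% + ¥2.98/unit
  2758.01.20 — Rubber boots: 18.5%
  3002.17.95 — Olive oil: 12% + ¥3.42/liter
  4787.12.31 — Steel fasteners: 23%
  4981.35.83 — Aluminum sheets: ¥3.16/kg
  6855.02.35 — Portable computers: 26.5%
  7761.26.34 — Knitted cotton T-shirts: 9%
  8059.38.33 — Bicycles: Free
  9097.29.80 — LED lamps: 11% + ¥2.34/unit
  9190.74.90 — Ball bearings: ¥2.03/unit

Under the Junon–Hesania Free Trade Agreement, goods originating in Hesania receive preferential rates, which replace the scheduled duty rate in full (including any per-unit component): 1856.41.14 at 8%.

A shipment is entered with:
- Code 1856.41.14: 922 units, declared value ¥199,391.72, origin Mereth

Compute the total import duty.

¥25,677.61

Line 1 (1856.41.14, Mereth, 922 units, ¥199,391.72):
Base rate for 1856.41.14 is 11.5% + ¥2.98/unit.
1856.41.14 has an FTA preferential rate, but origin Mereth is not Hesania; base rate stands.
Duty = ¥199,391.72 × 11.5% + 922 × ¥2.98 = ¥25,677.61.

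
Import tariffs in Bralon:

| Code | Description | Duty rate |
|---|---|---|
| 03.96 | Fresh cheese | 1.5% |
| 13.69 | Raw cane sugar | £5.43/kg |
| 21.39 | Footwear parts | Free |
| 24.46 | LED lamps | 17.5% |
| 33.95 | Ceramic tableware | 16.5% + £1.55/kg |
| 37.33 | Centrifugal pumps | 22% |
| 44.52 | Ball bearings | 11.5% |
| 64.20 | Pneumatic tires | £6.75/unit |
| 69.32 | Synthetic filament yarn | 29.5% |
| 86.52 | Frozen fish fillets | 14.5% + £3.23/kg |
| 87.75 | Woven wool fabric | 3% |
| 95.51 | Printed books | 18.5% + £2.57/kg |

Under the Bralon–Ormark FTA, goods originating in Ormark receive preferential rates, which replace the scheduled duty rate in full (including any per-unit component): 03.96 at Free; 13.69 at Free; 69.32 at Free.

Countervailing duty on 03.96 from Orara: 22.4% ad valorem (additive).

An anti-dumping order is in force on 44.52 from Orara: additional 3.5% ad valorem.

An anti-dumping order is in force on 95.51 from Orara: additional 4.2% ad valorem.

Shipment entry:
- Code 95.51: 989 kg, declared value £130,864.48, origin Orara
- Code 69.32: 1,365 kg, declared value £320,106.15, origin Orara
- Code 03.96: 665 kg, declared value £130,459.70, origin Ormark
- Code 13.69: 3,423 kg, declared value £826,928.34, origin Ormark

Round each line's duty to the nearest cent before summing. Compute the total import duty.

£126,679.28

Line 1 (95.51, Orara, 989 kg, £130,864.48):
Base rate for 95.51 is 18.5% + £2.57/kg.
Additional duty on 95.51 from Orara: +4.2%. Applied ad valorem rate: 18.5% + 4.2% = 22.7%.
Duty = £130,864.48 × 22.7% + 989 × £2.57 = £32,247.97.
Line 2 (69.32, Orara, 1,365 kg, £320,106.15):
Base rate for 69.32 is 29.5%.
69.32 has an FTA preferential rate, but origin Orara is not Ormark; base rate stands.
Duty = £320,106.15 × 29.5% = £94,431.31.
Line 3 (03.96, Ormark, 665 kg, £130,459.70):
Base rate for 03.96 is 1.5%.
Origin Ormark qualifies under the Bralon–Ormark agreement and 03.96 is covered: preferential rate Free applies instead.
The additional-duty order on 03.96 targets Orara, not Ormark; it does not apply.
Duty = £130,459.70 × 0% = £0.00.
Line 4 (13.69, Ormark, 3,423 kg, £826,928.34):
Base rate for 13.69 is £5.43/kg.
Origin Ormark qualifies under the Bralon–Ormark agreement and 13.69 is covered: preferential rate Free applies instead.
Duty = £826,928.34 × 0% = £0.00.
Total = £32,247.97 + £94,431.31 + £0.00 + £0.00 = £126,679.28.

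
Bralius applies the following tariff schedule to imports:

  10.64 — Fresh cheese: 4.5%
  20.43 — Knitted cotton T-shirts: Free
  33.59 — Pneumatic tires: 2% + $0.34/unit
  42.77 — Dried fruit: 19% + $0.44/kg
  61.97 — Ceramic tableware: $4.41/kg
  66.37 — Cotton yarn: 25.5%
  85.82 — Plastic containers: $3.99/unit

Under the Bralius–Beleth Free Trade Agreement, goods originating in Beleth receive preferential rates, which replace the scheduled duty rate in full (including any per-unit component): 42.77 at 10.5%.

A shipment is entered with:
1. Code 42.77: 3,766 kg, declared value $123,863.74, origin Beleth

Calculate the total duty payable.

Line 1 (42.77, Beleth, 3,766 kg, $123,863.74):
Base rate for 42.77 is 19% + $0.44/kg.
Origin Beleth qualifies under the Bralius–Beleth agreement and 42.77 is covered: preferential rate 10.5% applies instead.
Duty = $123,863.74 × 10.5% = $13,005.69.

$13,005.69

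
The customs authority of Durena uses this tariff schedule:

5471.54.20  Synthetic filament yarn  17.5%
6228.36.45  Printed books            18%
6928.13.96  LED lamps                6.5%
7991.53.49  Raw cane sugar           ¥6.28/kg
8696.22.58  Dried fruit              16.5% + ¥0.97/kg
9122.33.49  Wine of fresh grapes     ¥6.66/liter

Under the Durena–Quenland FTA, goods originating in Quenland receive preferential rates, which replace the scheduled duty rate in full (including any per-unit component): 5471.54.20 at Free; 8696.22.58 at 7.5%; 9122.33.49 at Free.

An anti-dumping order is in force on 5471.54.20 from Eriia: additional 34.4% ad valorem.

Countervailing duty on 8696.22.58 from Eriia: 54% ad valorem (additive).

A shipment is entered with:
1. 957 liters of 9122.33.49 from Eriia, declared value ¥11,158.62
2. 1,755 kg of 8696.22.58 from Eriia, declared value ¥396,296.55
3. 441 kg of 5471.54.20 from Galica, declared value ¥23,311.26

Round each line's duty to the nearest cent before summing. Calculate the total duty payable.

¥291,544.51

Line 1 (9122.33.49, Eriia, 957 liters, ¥11,158.62):
Base rate for 9122.33.49 is ¥6.66/liter.
9122.33.49 has an FTA preferential rate, but origin Eriia is not Quenland; base rate stands.
Duty = 957 × ¥6.66 = ¥6,373.62.
Line 2 (8696.22.58, Eriia, 1,755 kg, ¥396,296.55):
Base rate for 8696.22.58 is 16.5% + ¥0.97/kg.
8696.22.58 has an FTA preferential rate, but origin Eriia is not Quenland; base rate stands.
Additional duty on 8696.22.58 from Eriia: +54%. Applied ad valorem rate: 16.5% + 54% = 70.5%.
Duty = ¥396,296.55 × 70.5% + 1,755 × ¥0.97 = ¥281,091.42.
Line 3 (5471.54.20, Galica, 441 kg, ¥23,311.26):
Base rate for 5471.54.20 is 17.5%.
5471.54.20 has an FTA preferential rate, but origin Galica is not Quenland; base rate stands.
The additional-duty order on 5471.54.20 targets Eriia, not Galica; it does not apply.
Duty = ¥23,311.26 × 17.5% = ¥4,079.47.
Total = ¥6,373.62 + ¥281,091.42 + ¥4,079.47 = ¥291,544.51.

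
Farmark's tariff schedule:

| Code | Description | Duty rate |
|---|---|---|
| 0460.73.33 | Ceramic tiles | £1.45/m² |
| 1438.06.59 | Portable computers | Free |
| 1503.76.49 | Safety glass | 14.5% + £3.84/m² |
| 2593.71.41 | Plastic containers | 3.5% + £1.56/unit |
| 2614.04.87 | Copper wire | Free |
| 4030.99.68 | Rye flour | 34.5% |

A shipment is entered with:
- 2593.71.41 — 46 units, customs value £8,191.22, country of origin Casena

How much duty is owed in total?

£358.45

Line 1 (2593.71.41, Casena, 46 units, £8,191.22):
Base rate for 2593.71.41 is 3.5% + £1.56/unit.
Duty = £8,191.22 × 3.5% + 46 × £1.56 = £358.45.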